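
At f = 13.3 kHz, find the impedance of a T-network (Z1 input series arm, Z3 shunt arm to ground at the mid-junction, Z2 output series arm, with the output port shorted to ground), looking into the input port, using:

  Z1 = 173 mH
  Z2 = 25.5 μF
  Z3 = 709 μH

Step 1 — Angular frequency: ω = 2π·f = 2π·1.33e+04 = 8.357e+04 rad/s.
Step 2 — Component impedances:
  Z1: Z = jωL = j·8.357e+04·0.173 = 0 + j1.446e+04 Ω
  Z2: Z = 1/(jωC) = -j/(ω·C) = 0 - j0.4693 Ω
  Z3: Z = jωL = j·8.357e+04·0.000709 = 0 + j59.25 Ω
Step 3 — With the output port shorted to ground, the output series arm Z2 runs from the junction to ground; the shunt arm Z3 also runs from the junction to ground. They appear in parallel: Z3 || Z2 = 0 - j0.473 Ω.
Step 4 — Series with input arm Z1: Z_in = Z1 + (Z3 || Z2) = 0 + j1.446e+04 Ω = 1.446e+04∠90.0° Ω.

Z = 0 + j1.446e+04 Ω = 1.446e+04∠90.0° Ω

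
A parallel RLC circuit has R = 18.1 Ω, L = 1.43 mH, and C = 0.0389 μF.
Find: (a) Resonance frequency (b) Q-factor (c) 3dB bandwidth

Step 1 — Resonance: ω₀ = 1/√(LC) = 1/√(0.00143·3.89e-08) = 1.341e+05 rad/s.
Step 2 — f₀ = ω₀/(2π) = 2.134e+04 Hz.
Step 3 — Parallel Q: Q = R/(ω₀L) = 18.1/(1.341e+05·0.00143) = 0.0944.
Step 4 — Bandwidth: Δω = ω₀/Q = 1.42e+06 rad/s; BW = Δω/(2π) = 2.26e+05 Hz.

(a) f₀ = 2.134e+04 Hz  (b) Q = 0.0944  (c) BW = 2.26e+05 Hz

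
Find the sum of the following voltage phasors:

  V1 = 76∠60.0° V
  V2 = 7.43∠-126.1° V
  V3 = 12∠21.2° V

Step 1 — Convert each phasor to rectangular form:
  V1 = 76·(cos(60.0°) + j·sin(60.0°)) = 38 + j65.82 V
  V2 = 7.43·(cos(-126.1°) + j·sin(-126.1°)) = -4.378 - j6.003 V
  V3 = 12·(cos(21.2°) + j·sin(21.2°)) = 11.19 + j4.339 V
Step 2 — Sum components: V_total = 44.81 + j64.15 V.
Step 3 — Convert to polar: |V_total| = 78.25 V, ∠V_total = 55.1°.

V_total = 78.25∠55.1° V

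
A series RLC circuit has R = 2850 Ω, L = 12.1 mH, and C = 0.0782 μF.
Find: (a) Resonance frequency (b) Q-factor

Step 1 — Resonance condition Im(Z)=0 gives ω₀ = 1/√(LC).
Step 2 — ω₀ = 1/√(0.0121·7.82e-08) = 3.251e+04 rad/s.
Step 3 — f₀ = ω₀/(2π) = 5174 Hz.
Step 4 — Series Q: Q = ω₀L/R = 3.251e+04·0.0121/2850 = 0.138.

(a) f₀ = 5174 Hz  (b) Q = 0.138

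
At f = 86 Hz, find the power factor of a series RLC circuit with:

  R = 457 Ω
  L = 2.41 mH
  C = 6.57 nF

Step 1 — Angular frequency: ω = 2π·f = 2π·86 = 540.4 rad/s.
Step 2 — Component impedances:
  R: Z = R = 457 Ω
  L: Z = jωL = j·540.4·0.00241 = 0 + j1.302 Ω
  C: Z = 1/(jωC) = -j/(ω·C) = 0 - j2.817e+05 Ω
Step 3 — Series combination: Z_total = R + L + C = 457 - j2.817e+05 Ω = 2.817e+05∠-89.9° Ω.
Step 4 — Power factor: PF = cos(φ) = Re(Z)/|Z| = 457/2.817e+05 = 0.001622.
Step 5 — Type: Im(Z) = -2.817e+05 ⇒ leading (phase φ = -89.9°).

PF = 0.001622 (leading, φ = -89.9°)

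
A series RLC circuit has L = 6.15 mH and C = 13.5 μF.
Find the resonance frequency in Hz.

Step 1 — Resonance condition Im(Z)=0 gives ω₀ = 1/√(LC).
Step 2 — ω₀ = 1/√(0.00615·1.35e-05) = 3471 rad/s.
Step 3 — f₀ = ω₀/(2π) = 552.4 Hz.

f₀ = 552.4 Hz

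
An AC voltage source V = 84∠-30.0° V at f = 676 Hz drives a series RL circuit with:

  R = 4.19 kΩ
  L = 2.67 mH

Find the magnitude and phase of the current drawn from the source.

Step 1 — Angular frequency: ω = 2π·f = 2π·676 = 4247 rad/s.
Step 2 — Component impedances:
  R: Z = R = 4190 Ω
  L: Z = jωL = j·4247·0.00267 = 0 + j11.34 Ω
Step 3 — Series combination: Z_total = R + L = 4190 + j11.34 Ω = 4190∠0.2° Ω.
Step 4 — Source phasor: V = 84∠-30.0° V = 72.75 - j42 V.
Step 5 — Ohm's law: I = V / Z_total = (72.75 - j42) / (4190 + j11.34) = 0.01733 - j0.01007 A.
Step 6 — Convert to polar: |I| = 0.02005 A, ∠I = -30.2°.

I = 0.02005∠-30.2° A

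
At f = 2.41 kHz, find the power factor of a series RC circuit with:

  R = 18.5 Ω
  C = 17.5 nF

Step 1 — Angular frequency: ω = 2π·f = 2π·2410 = 1.514e+04 rad/s.
Step 2 — Component impedances:
  R: Z = R = 18.5 Ω
  C: Z = 1/(jωC) = -j/(ω·C) = 0 - j3774 Ω
Step 3 — Series combination: Z_total = R + C = 18.5 - j3774 Ω = 3774∠-89.7° Ω.
Step 4 — Power factor: PF = cos(φ) = Re(Z)/|Z| = 18.5/3774 = 0.004902.
Step 5 — Type: Im(Z) = -3774 ⇒ leading (phase φ = -89.7°).

PF = 0.004902 (leading, φ = -89.7°)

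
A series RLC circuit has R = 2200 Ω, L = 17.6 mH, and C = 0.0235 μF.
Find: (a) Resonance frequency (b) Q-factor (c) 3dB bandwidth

Step 1 — Resonance: ω₀ = 1/√(LC) = 1/√(0.0176·2.35e-08) = 4.917e+04 rad/s.
Step 2 — f₀ = ω₀/(2π) = 7826 Hz.
Step 3 — Series Q: Q = ω₀L/R = 4.917e+04·0.0176/2200 = 0.3934.
Step 4 — Bandwidth: Δω = ω₀/Q = 1.25e+05 rad/s; BW = Δω/(2π) = 1.989e+04 Hz.

(a) f₀ = 7826 Hz  (b) Q = 0.3934  (c) BW = 1.989e+04 Hz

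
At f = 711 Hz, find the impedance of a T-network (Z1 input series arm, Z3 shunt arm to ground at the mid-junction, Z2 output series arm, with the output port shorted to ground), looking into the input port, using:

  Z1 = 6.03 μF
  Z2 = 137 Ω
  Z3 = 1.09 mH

Step 1 — Angular frequency: ω = 2π·f = 2π·711 = 4467 rad/s.
Step 2 — Component impedances:
  Z1: Z = 1/(jωC) = -j/(ω·C) = 0 - j37.12 Ω
  Z2: Z = R = 137 Ω
  Z3: Z = jωL = j·4467·0.00109 = 0 + j4.869 Ω
Step 3 — With the output port shorted to ground, the output series arm Z2 runs from the junction to ground; the shunt arm Z3 also runs from the junction to ground. They appear in parallel: Z3 || Z2 = 0.1729 + j4.863 Ω.
Step 4 — Series with input arm Z1: Z_in = Z1 + (Z3 || Z2) = 0.1729 - j32.26 Ω = 32.26∠-89.7° Ω.

Z = 0.1729 - j32.26 Ω = 32.26∠-89.7° Ω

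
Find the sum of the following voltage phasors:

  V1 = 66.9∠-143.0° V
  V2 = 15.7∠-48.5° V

Step 1 — Convert each phasor to rectangular form:
  V1 = 66.9·(cos(-143.0°) + j·sin(-143.0°)) = -53.43 - j40.26 V
  V2 = 15.7·(cos(-48.5°) + j·sin(-48.5°)) = 10.4 - j11.76 V
Step 2 — Sum components: V_total = -43.03 - j52.02 V.
Step 3 — Convert to polar: |V_total| = 67.51 V, ∠V_total = -129.6°.

V_total = 67.51∠-129.6° V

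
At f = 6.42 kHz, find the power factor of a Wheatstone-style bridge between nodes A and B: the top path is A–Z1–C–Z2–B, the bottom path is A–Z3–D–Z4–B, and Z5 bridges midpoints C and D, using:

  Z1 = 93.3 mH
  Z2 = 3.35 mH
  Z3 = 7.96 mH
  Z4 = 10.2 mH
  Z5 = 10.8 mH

Step 1 — Angular frequency: ω = 2π·f = 2π·6420 = 4.034e+04 rad/s.
Step 2 — Component impedances:
  Z1: Z = jωL = j·4.034e+04·0.0933 = 0 + j3764 Ω
  Z2: Z = jωL = j·4.034e+04·0.00335 = 0 + j135.1 Ω
  Z3: Z = jωL = j·4.034e+04·0.00796 = 0 + j321.1 Ω
  Z4: Z = jωL = j·4.034e+04·0.0102 = 0 + j411.4 Ω
  Z5: Z = jωL = j·4.034e+04·0.0108 = 0 + j435.7 Ω
Step 3 — Bridge requires nodal analysis (the Z5 bridge couples midpoints C and D, so the two paths cannot be reduced to a simple series/parallel combination). Setting node B to ground and injecting 1 A at node A, the 3-node admittance system at A, C, D solves to V_A = Z_AB = 0 + j501.6 Ω = 501.6∠90.0° Ω.
Step 4 — Power factor: PF = cos(φ) = Re(Z)/|Z| = 0/501.6 = 0.
Step 5 — Type: Im(Z) = 501.6 ⇒ lagging (phase φ = 90.0°).

PF = 0 (lagging, φ = 90.0°)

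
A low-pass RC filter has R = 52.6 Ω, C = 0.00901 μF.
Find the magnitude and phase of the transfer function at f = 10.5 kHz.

Step 1 — Angular frequency: ω = 2π·1.05e+04 = 6.597e+04 rad/s.
Step 2 — Transfer function: H(jω) = 1/(1 + jωRC).
Step 3 — Denominator: 1 + jωRC = 1 + j·6.597e+04·52.6·9.01e-09 = 1 + j0.03127.
Step 4 — H = 0.999 - j0.03124.
Step 5 — Magnitude: |H| = 0.9995 (-0.0 dB); phase: φ = -1.8°.

|H| = 0.9995 (-0.0 dB), φ = -1.8°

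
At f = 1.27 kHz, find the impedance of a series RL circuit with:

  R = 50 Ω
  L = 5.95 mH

Step 1 — Angular frequency: ω = 2π·f = 2π·1270 = 7980 rad/s.
Step 2 — Component impedances:
  R: Z = R = 50 Ω
  L: Z = jωL = j·7980·0.00595 = 0 + j47.48 Ω
Step 3 — Series combination: Z_total = R + L = 50 + j47.48 Ω = 68.95∠43.5° Ω.

Z = 50 + j47.48 Ω = 68.95∠43.5° Ω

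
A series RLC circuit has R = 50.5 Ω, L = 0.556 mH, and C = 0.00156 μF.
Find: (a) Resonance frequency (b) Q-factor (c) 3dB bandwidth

Step 1 — Resonance condition Im(Z)=0 gives ω₀ = 1/√(LC).
Step 2 — ω₀ = 1/√(0.000556·1.56e-09) = 1.074e+06 rad/s.
Step 3 — f₀ = ω₀/(2π) = 1.709e+05 Hz.
Step 4 — Series Q: Q = ω₀L/R = 1.074e+06·0.000556/50.5 = 11.82.
Step 5 — 3dB bandwidth: Δω = ω₀/Q = 9.083e+04 rad/s; BW = Δω/(2π) = 1.446e+04 Hz.

(a) f₀ = 1.709e+05 Hz  (b) Q = 11.82  (c) BW = 1.446e+04 Hz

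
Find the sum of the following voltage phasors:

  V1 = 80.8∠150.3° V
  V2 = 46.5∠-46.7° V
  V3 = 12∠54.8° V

Step 1 — Convert each phasor to rectangular form:
  V1 = 80.8·(cos(150.3°) + j·sin(150.3°)) = -70.19 + j40.03 V
  V2 = 46.5·(cos(-46.7°) + j·sin(-46.7°)) = 31.89 - j33.84 V
  V3 = 12·(cos(54.8°) + j·sin(54.8°)) = 6.917 + j9.806 V
Step 2 — Sum components: V_total = -31.38 + j16 V.
Step 3 — Convert to polar: |V_total| = 35.22 V, ∠V_total = 153.0°.

V_total = 35.22∠153.0° V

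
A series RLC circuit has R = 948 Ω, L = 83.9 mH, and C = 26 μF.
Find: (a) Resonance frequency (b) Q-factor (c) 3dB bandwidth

Step 1 — Resonance: ω₀ = 1/√(LC) = 1/√(0.0839·2.6e-05) = 677.1 rad/s.
Step 2 — f₀ = ω₀/(2π) = 107.8 Hz.
Step 3 — Series Q: Q = ω₀L/R = 677.1·0.0839/948 = 0.05992.
Step 4 — Bandwidth: Δω = ω₀/Q = 1.13e+04 rad/s; BW = Δω/(2π) = 1798 Hz.

(a) f₀ = 107.8 Hz  (b) Q = 0.05992  (c) BW = 1798 Hz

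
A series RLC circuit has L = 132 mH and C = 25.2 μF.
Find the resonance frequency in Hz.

Step 1 — Resonance condition Im(Z)=0 gives ω₀ = 1/√(LC).
Step 2 — ω₀ = 1/√(0.132·2.52e-05) = 548.3 rad/s.
Step 3 — f₀ = ω₀/(2π) = 87.26 Hz.

f₀ = 87.26 Hz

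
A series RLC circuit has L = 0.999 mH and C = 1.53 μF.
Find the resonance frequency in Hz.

Step 1 — Resonance condition Im(Z)=0 gives ω₀ = 1/√(LC).
Step 2 — ω₀ = 1/√(0.000999·1.53e-06) = 2.558e+04 rad/s.
Step 3 — f₀ = ω₀/(2π) = 4071 Hz.

f₀ = 4071 Hz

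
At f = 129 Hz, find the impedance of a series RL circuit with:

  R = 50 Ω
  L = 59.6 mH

Step 1 — Angular frequency: ω = 2π·f = 2π·129 = 810.5 rad/s.
Step 2 — Component impedances:
  R: Z = R = 50 Ω
  L: Z = jωL = j·810.5·0.0596 = 0 + j48.31 Ω
Step 3 — Series combination: Z_total = R + L = 50 + j48.31 Ω = 69.52∠44.0° Ω.

Z = 50 + j48.31 Ω = 69.52∠44.0° Ω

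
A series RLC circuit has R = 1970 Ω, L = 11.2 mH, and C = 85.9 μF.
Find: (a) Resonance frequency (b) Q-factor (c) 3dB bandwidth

Step 1 — Resonance: ω₀ = 1/√(LC) = 1/√(0.0112·8.59e-05) = 1020 rad/s.
Step 2 — f₀ = ω₀/(2π) = 162.3 Hz.
Step 3 — Series Q: Q = ω₀L/R = 1020·0.0112/1970 = 0.005796.
Step 4 — Bandwidth: Δω = ω₀/Q = 1.759e+05 rad/s; BW = Δω/(2π) = 2.799e+04 Hz.

(a) f₀ = 162.3 Hz  (b) Q = 0.005796  (c) BW = 2.799e+04 Hz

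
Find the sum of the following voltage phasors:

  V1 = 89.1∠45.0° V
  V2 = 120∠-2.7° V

Step 1 — Convert each phasor to rectangular form:
  V1 = 89.1·(cos(45.0°) + j·sin(45.0°)) = 63 + j63 V
  V2 = 120·(cos(-2.7°) + j·sin(-2.7°)) = 119.9 - j5.653 V
Step 2 — Sum components: V_total = 182.9 + j57.35 V.
Step 3 — Convert to polar: |V_total| = 191.7 V, ∠V_total = 17.4°.

V_total = 191.7∠17.4° V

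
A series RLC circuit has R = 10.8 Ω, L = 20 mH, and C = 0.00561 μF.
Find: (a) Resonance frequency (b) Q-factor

Step 1 — Resonance condition Im(Z)=0 gives ω₀ = 1/√(LC).
Step 2 — ω₀ = 1/√(0.02·5.61e-09) = 9.441e+04 rad/s.
Step 3 — f₀ = ω₀/(2π) = 1.503e+04 Hz.
Step 4 — Series Q: Q = ω₀L/R = 9.441e+04·0.02/10.8 = 174.8.

(a) f₀ = 1.503e+04 Hz  (b) Q = 174.8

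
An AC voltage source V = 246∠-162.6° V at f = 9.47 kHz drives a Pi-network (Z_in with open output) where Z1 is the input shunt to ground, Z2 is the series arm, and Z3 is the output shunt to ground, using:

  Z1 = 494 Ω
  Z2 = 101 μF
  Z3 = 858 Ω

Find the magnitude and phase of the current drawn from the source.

Step 1 — Angular frequency: ω = 2π·f = 2π·9470 = 5.95e+04 rad/s.
Step 2 — Component impedances:
  Z1: Z = R = 494 Ω
  Z2: Z = 1/(jωC) = -j/(ω·C) = 0 - j0.1664 Ω
  Z3: Z = R = 858 Ω
Step 3 — With open output, the series arm Z2 and the output shunt Z3 appear in series to ground: Z2 + Z3 = 858 - j0.1664 Ω.
Step 4 — Parallel with input shunt Z1: Z_in = Z1 || (Z2 + Z3) = 313.5 - j0.02222 Ω = 313.5∠-0.0° Ω.
Step 5 — Source phasor: V = 246∠-162.6° V = -234.7 - j73.56 V.
Step 6 — Ohm's law: I = V / Z_total = (-234.7 - j73.56) / (313.5 - j0.02222) = -0.7488 - j0.2347 A.
Step 7 — Convert to polar: |I| = 0.7847 A, ∠I = -162.6°.

I = 0.7847∠-162.6° A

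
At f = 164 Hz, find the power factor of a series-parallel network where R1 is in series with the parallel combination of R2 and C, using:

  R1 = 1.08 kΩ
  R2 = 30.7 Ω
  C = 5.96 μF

Step 1 — Angular frequency: ω = 2π·f = 2π·164 = 1030 rad/s.
Step 2 — Component impedances:
  R1: Z = R = 1080 Ω
  R2: Z = R = 30.7 Ω
  C: Z = 1/(jωC) = -j/(ω·C) = 0 - j162.8 Ω
Step 3 — Parallel branch: R2 || C = 1/(1/R2 + 1/C) = 29.65 - j5.59 Ω.
Step 4 — Series with R1: Z_total = R1 + (R2 || C) = 1110 - j5.59 Ω = 1110∠-0.3° Ω.
Step 5 — Power factor: PF = cos(φ) = Re(Z)/|Z| = 1110/1110 = 1.
Step 6 — Type: Im(Z) = -5.59 ⇒ leading (phase φ = -0.3°).

PF = 1 (leading, φ = -0.3°)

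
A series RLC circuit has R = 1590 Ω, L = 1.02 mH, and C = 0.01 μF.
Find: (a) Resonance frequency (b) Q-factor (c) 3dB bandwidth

Step 1 — Resonance: ω₀ = 1/√(LC) = 1/√(0.00102·1e-08) = 3.131e+05 rad/s.
Step 2 — f₀ = ω₀/(2π) = 4.983e+04 Hz.
Step 3 — Series Q: Q = ω₀L/R = 3.131e+05·0.00102/1590 = 0.2009.
Step 4 — Bandwidth: Δω = ω₀/Q = 1.559e+06 rad/s; BW = Δω/(2π) = 2.481e+05 Hz.

(a) f₀ = 4.983e+04 Hz  (b) Q = 0.2009  (c) BW = 2.481e+05 Hz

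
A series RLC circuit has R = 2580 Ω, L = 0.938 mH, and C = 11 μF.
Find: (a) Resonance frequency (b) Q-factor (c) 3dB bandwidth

Step 1 — Resonance: ω₀ = 1/√(LC) = 1/√(0.000938·1.1e-05) = 9845 rad/s.
Step 2 — f₀ = ω₀/(2π) = 1567 Hz.
Step 3 — Series Q: Q = ω₀L/R = 9845·0.000938/2580 = 0.003579.
Step 4 — Bandwidth: Δω = ω₀/Q = 2.751e+06 rad/s; BW = Δω/(2π) = 4.378e+05 Hz.

(a) f₀ = 1567 Hz  (b) Q = 0.003579  (c) BW = 4.378e+05 Hz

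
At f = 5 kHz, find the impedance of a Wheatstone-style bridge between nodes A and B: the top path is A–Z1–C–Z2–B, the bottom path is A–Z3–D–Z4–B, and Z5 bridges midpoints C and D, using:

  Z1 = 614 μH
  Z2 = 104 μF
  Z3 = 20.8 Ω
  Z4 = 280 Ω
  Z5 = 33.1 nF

Step 1 — Angular frequency: ω = 2π·f = 2π·5000 = 3.142e+04 rad/s.
Step 2 — Component impedances:
  Z1: Z = jωL = j·3.142e+04·0.000614 = 0 + j19.29 Ω
  Z2: Z = 1/(jωC) = -j/(ω·C) = 0 - j0.3061 Ω
  Z3: Z = R = 20.8 Ω
  Z4: Z = R = 280 Ω
  Z5: Z = 1/(jωC) = -j/(ω·C) = 0 - j961.7 Ω
Step 3 — Bridge requires nodal analysis (the Z5 bridge couples midpoints C and D, so the two paths cannot be reduced to a simple series/parallel combination). Setting node B to ground and injecting 1 A at node A, the 3-node admittance system at A, C, D solves to V_A = Z_AB = 1.243 + j19.24 Ω = 19.28∠86.3° Ω.

Z = 1.243 + j19.24 Ω = 19.28∠86.3° Ω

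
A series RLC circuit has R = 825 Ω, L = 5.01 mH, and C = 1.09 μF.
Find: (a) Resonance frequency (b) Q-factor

Step 1 — Resonance condition Im(Z)=0 gives ω₀ = 1/√(LC).
Step 2 — ω₀ = 1/√(0.00501·1.09e-06) = 1.353e+04 rad/s.
Step 3 — f₀ = ω₀/(2π) = 2154 Hz.
Step 4 — Series Q: Q = ω₀L/R = 1.353e+04·0.00501/825 = 0.08218.

(a) f₀ = 2154 Hz  (b) Q = 0.08218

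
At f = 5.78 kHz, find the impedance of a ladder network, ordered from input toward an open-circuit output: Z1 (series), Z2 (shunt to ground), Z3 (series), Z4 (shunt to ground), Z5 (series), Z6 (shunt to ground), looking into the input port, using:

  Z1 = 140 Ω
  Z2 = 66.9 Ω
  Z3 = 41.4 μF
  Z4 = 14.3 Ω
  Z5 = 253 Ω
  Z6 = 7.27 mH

Step 1 — Angular frequency: ω = 2π·f = 2π·5780 = 3.632e+04 rad/s.
Step 2 — Component impedances:
  Z1: Z = R = 140 Ω
  Z2: Z = R = 66.9 Ω
  Z3: Z = 1/(jωC) = -j/(ω·C) = 0 - j0.6651 Ω
  Z4: Z = R = 14.3 Ω
  Z5: Z = R = 253 Ω
  Z6: Z = jωL = j·3.632e+04·0.00727 = 0 + j264 Ω
Step 3 — Ladder network (open output): work backward from the far end, alternating series and parallel combinations. Z_in = 151.5 - j0.1937 Ω = 151.5∠-0.1° Ω.

Z = 151.5 - j0.1937 Ω = 151.5∠-0.1° Ω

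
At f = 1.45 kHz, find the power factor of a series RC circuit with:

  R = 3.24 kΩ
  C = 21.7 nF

Step 1 — Angular frequency: ω = 2π·f = 2π·1450 = 9111 rad/s.
Step 2 — Component impedances:
  R: Z = R = 3240 Ω
  C: Z = 1/(jωC) = -j/(ω·C) = 0 - j5058 Ω
Step 3 — Series combination: Z_total = R + C = 3240 - j5058 Ω = 6007∠-57.4° Ω.
Step 4 — Power factor: PF = cos(φ) = Re(Z)/|Z| = 3240/6007 = 0.5394.
Step 5 — Type: Im(Z) = -5058 ⇒ leading (phase φ = -57.4°).

PF = 0.5394 (leading, φ = -57.4°)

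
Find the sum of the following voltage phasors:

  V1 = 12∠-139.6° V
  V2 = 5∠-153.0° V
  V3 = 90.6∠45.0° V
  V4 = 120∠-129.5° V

Step 1 — Convert each phasor to rectangular form:
  V1 = 12·(cos(-139.6°) + j·sin(-139.6°)) = -9.138 - j7.777 V
  V2 = 5·(cos(-153.0°) + j·sin(-153.0°)) = -4.455 - j2.27 V
  V3 = 90.6·(cos(45.0°) + j·sin(45.0°)) = 64.06 + j64.06 V
  V4 = 120·(cos(-129.5°) + j·sin(-129.5°)) = -76.33 - j92.59 V
Step 2 — Sum components: V_total = -25.86 - j38.58 V.
Step 3 — Convert to polar: |V_total| = 46.44 V, ∠V_total = -123.8°.

V_total = 46.44∠-123.8° V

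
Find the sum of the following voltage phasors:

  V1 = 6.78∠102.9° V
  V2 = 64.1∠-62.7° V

Step 1 — Convert each phasor to rectangular form:
  V1 = 6.78·(cos(102.9°) + j·sin(102.9°)) = -1.514 + j6.609 V
  V2 = 64.1·(cos(-62.7°) + j·sin(-62.7°)) = 29.4 - j56.96 V
Step 2 — Sum components: V_total = 27.89 - j50.35 V.
Step 3 — Convert to polar: |V_total| = 57.56 V, ∠V_total = -61.0°.

V_total = 57.56∠-61.0° V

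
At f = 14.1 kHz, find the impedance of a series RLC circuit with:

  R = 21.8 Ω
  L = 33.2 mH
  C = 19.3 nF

Step 1 — Angular frequency: ω = 2π·f = 2π·1.41e+04 = 8.859e+04 rad/s.
Step 2 — Component impedances:
  R: Z = R = 21.8 Ω
  L: Z = jωL = j·8.859e+04·0.0332 = 0 + j2941 Ω
  C: Z = 1/(jωC) = -j/(ω·C) = 0 - j584.8 Ω
Step 3 — Series combination: Z_total = R + L + C = 21.8 + j2356 Ω = 2357∠89.5° Ω.

Z = 21.8 + j2356 Ω = 2357∠89.5° Ω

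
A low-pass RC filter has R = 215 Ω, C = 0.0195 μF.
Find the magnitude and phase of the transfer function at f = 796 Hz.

Step 1 — Angular frequency: ω = 2π·796 = 5001 rad/s.
Step 2 — Transfer function: H(jω) = 1/(1 + jωRC).
Step 3 — Denominator: 1 + jωRC = 1 + j·5001·215·1.95e-08 = 1 + j0.02097.
Step 4 — H = 0.9996 - j0.02096.
Step 5 — Magnitude: |H| = 0.9998 (-0.0 dB); phase: φ = -1.2°.

|H| = 0.9998 (-0.0 dB), φ = -1.2°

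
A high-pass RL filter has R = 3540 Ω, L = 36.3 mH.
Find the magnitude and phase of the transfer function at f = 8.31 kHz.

Step 1 — Angular frequency: ω = 2π·8310 = 5.221e+04 rad/s.
Step 2 — Transfer function: H(jω) = jωL/(R + jωL).
Step 3 — Numerator jωL = j·1895; denominator R + jωL = 3540 + j1895.
Step 4 — H = 0.2228 + j0.4161.
Step 5 — Magnitude: |H| = 0.472 (-6.5 dB); phase: φ = 61.8°.

|H| = 0.472 (-6.5 dB), φ = 61.8°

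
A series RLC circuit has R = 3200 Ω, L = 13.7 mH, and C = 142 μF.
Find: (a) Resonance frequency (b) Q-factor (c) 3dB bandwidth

Step 1 — Resonance condition Im(Z)=0 gives ω₀ = 1/√(LC).
Step 2 — ω₀ = 1/√(0.0137·0.000142) = 717 rad/s.
Step 3 — f₀ = ω₀/(2π) = 114.1 Hz.
Step 4 — Series Q: Q = ω₀L/R = 717·0.0137/3200 = 0.003069.
Step 5 — 3dB bandwidth: Δω = ω₀/Q = 2.336e+05 rad/s; BW = Δω/(2π) = 3.717e+04 Hz.

(a) f₀ = 114.1 Hz  (b) Q = 0.003069  (c) BW = 3.717e+04 Hz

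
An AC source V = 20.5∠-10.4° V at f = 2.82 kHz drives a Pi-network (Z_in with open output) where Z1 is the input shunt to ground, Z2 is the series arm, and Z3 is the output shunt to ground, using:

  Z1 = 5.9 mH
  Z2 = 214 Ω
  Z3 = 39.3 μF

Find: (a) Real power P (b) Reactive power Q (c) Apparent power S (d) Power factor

Step 1 — Angular frequency: ω = 2π·f = 2π·2820 = 1.772e+04 rad/s.
Step 2 — Component impedances:
  Z1: Z = jωL = j·1.772e+04·0.0059 = 0 + j104.5 Ω
  Z2: Z = R = 214 Ω
  Z3: Z = 1/(jωC) = -j/(ω·C) = 0 - j1.436 Ω
Step 3 — With open output, the series arm Z2 and the output shunt Z3 appear in series to ground: Z2 + Z3 = 214 - j1.436 Ω.
Step 4 — Parallel with input shunt Z1: Z_in = Z1 || (Z2 + Z3) = 41.45 + j84.57 Ω = 94.18∠63.9° Ω.
Step 5 — Source phasor: V = 20.5∠-10.4° V = 20.16 - j3.701 V.
Step 6 — Current: I = V / Z = 0.05893 - j0.2095 A = 0.2177∠-74.3° A.
Step 7 — Complex power: S = V·I* = 1.964 + j4.007 VA.
Step 8 — Real power: P = Re(S) = 1.964 W.
Step 9 — Reactive power: Q = Im(S) = 4.007 VAR.
Step 10 — Apparent power: |S| = 4.462 VA.
Step 11 — Power factor: PF = P/|S| = 0.4401 (lagging).

(a) P = 1.964 W  (b) Q = 4.007 VAR  (c) S = 4.462 VA  (d) PF = 0.4401 (lagging)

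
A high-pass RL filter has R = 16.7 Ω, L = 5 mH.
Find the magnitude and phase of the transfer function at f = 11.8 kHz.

Step 1 — Angular frequency: ω = 2π·1.18e+04 = 7.414e+04 rad/s.
Step 2 — Transfer function: H(jω) = jωL/(R + jωL).
Step 3 — Numerator jωL = j·370.7; denominator R + jωL = 16.7 + j370.7.
Step 4 — H = 0.998 + j0.04496.
Step 5 — Magnitude: |H| = 0.999 (-0.0 dB); phase: φ = 2.6°.

|H| = 0.999 (-0.0 dB), φ = 2.6°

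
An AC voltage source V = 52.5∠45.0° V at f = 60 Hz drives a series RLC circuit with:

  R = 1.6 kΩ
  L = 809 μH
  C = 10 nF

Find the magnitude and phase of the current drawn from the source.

Step 1 — Angular frequency: ω = 2π·f = 2π·60 = 377 rad/s.
Step 2 — Component impedances:
  R: Z = R = 1600 Ω
  L: Z = jωL = j·377·0.000809 = 0 + j0.305 Ω
  C: Z = 1/(jωC) = -j/(ω·C) = 0 - j2.653e+05 Ω
Step 3 — Series combination: Z_total = R + L + C = 1600 - j2.653e+05 Ω = 2.653e+05∠-89.7° Ω.
Step 4 — Source phasor: V = 52.5∠45.0° V = 37.12 + j37.12 V.
Step 5 — Ohm's law: I = V / Z_total = (37.12 + j37.12) / (1600 - j2.653e+05) = -0.0001391 + j0.0001408 A.
Step 6 — Convert to polar: |I| = 0.0001979 A, ∠I = 134.7°.

I = 0.0001979∠134.7° A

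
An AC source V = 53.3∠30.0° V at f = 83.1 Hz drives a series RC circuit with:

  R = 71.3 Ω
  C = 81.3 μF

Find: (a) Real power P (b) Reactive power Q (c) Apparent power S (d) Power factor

Step 1 — Angular frequency: ω = 2π·f = 2π·83.1 = 522.1 rad/s.
Step 2 — Component impedances:
  R: Z = R = 71.3 Ω
  C: Z = 1/(jωC) = -j/(ω·C) = 0 - j23.56 Ω
Step 3 — Series combination: Z_total = R + C = 71.3 - j23.56 Ω = 75.09∠-18.3° Ω.
Step 4 — Source phasor: V = 53.3∠30.0° V = 46.16 + j26.65 V.
Step 5 — Current: I = V / Z = 0.4723 + j0.5298 A = 0.7098∠48.3° A.
Step 6 — Complex power: S = V·I* = 35.92 - j11.87 VA.
Step 7 — Real power: P = Re(S) = 35.92 W.
Step 8 — Reactive power: Q = Im(S) = -11.87 VAR.
Step 9 — Apparent power: |S| = 37.83 VA.
Step 10 — Power factor: PF = P/|S| = 0.9495 (leading).

(a) P = 35.92 W  (b) Q = -11.87 VAR  (c) S = 37.83 VA  (d) PF = 0.9495 (leading)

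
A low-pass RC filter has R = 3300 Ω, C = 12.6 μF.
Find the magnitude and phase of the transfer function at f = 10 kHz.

Step 1 — Angular frequency: ω = 2π·1e+04 = 6.283e+04 rad/s.
Step 2 — Transfer function: H(jω) = 1/(1 + jωRC).
Step 3 — Denominator: 1 + jωRC = 1 + j·6.283e+04·3300·1.26e-05 = 1 + j2613.
Step 4 — H = 1.465e-07 - j0.0003828.
Step 5 — Magnitude: |H| = 0.0003828 (-68.3 dB); phase: φ = -90.0°.

|H| = 0.0003828 (-68.3 dB), φ = -90.0°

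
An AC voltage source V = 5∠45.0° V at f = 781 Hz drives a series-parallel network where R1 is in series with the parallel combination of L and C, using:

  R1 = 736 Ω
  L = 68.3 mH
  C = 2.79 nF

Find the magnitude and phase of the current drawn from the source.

Step 1 — Angular frequency: ω = 2π·f = 2π·781 = 4907 rad/s.
Step 2 — Component impedances:
  R1: Z = R = 736 Ω
  L: Z = jωL = j·4907·0.0683 = 0 + j335.2 Ω
  C: Z = 1/(jωC) = -j/(ω·C) = 0 - j7.304e+04 Ω
Step 3 — Parallel branch: L || C = 1/(1/L + 1/C) = 0 + j336.7 Ω.
Step 4 — Series with R1: Z_total = R1 + (L || C) = 736 + j336.7 Ω = 809.4∠24.6° Ω.
Step 5 — Source phasor: V = 5∠45.0° V = 3.536 + j3.536 V.
Step 6 — Ohm's law: I = V / Z_total = (3.536 + j3.536) / (736 + j336.7) = 0.00579 + j0.002155 A.
Step 7 — Convert to polar: |I| = 0.006178 A, ∠I = 20.4°.

I = 0.006178∠20.4° A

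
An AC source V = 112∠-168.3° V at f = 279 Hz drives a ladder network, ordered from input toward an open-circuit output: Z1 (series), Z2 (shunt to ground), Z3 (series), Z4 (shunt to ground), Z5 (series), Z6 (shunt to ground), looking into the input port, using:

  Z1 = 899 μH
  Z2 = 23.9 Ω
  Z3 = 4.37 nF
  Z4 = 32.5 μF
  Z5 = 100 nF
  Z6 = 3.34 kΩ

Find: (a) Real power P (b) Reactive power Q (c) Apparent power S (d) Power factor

Step 1 — Angular frequency: ω = 2π·f = 2π·279 = 1753 rad/s.
Step 2 — Component impedances:
  Z1: Z = jωL = j·1753·0.000899 = 0 + j1.576 Ω
  Z2: Z = R = 23.9 Ω
  Z3: Z = 1/(jωC) = -j/(ω·C) = 0 - j1.305e+05 Ω
  Z4: Z = 1/(jωC) = -j/(ω·C) = 0 - j17.55 Ω
  Z5: Z = 1/(jωC) = -j/(ω·C) = 0 - j5704 Ω
  Z6: Z = R = 3340 Ω
Step 3 — Ladder network (open output): work backward from the far end, alternating series and parallel combinations. Z_in = 23.9 + j1.572 Ω = 23.95∠3.8° Ω.
Step 4 — Source phasor: V = 112∠-168.3° V = -109.7 - j22.71 V.
Step 5 — Current: I = V / Z = -4.631 - j0.6458 A = 4.676∠-172.1° A.
Step 6 — Complex power: S = V·I* = 522.6 + j34.36 VA.
Step 7 — Real power: P = Re(S) = 522.6 W.
Step 8 — Reactive power: Q = Im(S) = 34.36 VAR.
Step 9 — Apparent power: |S| = 523.7 VA.
Step 10 — Power factor: PF = P/|S| = 0.9978 (lagging).

(a) P = 522.6 W  (b) Q = 34.36 VAR  (c) S = 523.7 VA  (d) PF = 0.9978 (lagging)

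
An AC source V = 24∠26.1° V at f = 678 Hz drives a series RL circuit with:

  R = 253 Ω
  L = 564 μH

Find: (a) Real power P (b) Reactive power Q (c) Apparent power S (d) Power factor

Step 1 — Angular frequency: ω = 2π·f = 2π·678 = 4260 rad/s.
Step 2 — Component impedances:
  R: Z = R = 253 Ω
  L: Z = jωL = j·4260·0.000564 = 0 + j2.403 Ω
Step 3 — Series combination: Z_total = R + L = 253 + j2.403 Ω = 253∠0.5° Ω.
Step 4 — Source phasor: V = 24∠26.1° V = 21.55 + j10.56 V.
Step 5 — Current: I = V / Z = 0.08558 + j0.04092 A = 0.09486∠25.6° A.
Step 6 — Complex power: S = V·I* = 2.276 + j0.02162 VA.
Step 7 — Real power: P = Re(S) = 2.276 W.
Step 8 — Reactive power: Q = Im(S) = 0.02162 VAR.
Step 9 — Apparent power: |S| = 2.277 VA.
Step 10 — Power factor: PF = P/|S| = 1 (lagging).

(a) P = 2.276 W  (b) Q = 0.02162 VAR  (c) S = 2.277 VA  (d) PF = 1 (lagging)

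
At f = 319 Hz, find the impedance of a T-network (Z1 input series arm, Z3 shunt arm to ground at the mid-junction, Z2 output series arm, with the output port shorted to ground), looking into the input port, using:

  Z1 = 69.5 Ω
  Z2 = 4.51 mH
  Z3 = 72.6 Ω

Step 1 — Angular frequency: ω = 2π·f = 2π·319 = 2004 rad/s.
Step 2 — Component impedances:
  Z1: Z = R = 69.5 Ω
  Z2: Z = jωL = j·2004·0.00451 = 0 + j9.04 Ω
  Z3: Z = R = 72.6 Ω
Step 3 — With the output port shorted to ground, the output series arm Z2 runs from the junction to ground; the shunt arm Z3 also runs from the junction to ground. They appear in parallel: Z3 || Z2 = 1.108 + j8.902 Ω.
Step 4 — Series with input arm Z1: Z_in = Z1 + (Z3 || Z2) = 70.61 + j8.902 Ω = 71.17∠7.2° Ω.

Z = 70.61 + j8.902 Ω = 71.17∠7.2° Ω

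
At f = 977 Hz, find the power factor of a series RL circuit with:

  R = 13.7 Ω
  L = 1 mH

Step 1 — Angular frequency: ω = 2π·f = 2π·977 = 6139 rad/s.
Step 2 — Component impedances:
  R: Z = R = 13.7 Ω
  L: Z = jωL = j·6139·0.001 = 0 + j6.139 Ω
Step 3 — Series combination: Z_total = R + L = 13.7 + j6.139 Ω = 15.01∠24.1° Ω.
Step 4 — Power factor: PF = cos(φ) = Re(Z)/|Z| = 13.7/15.012 = 0.9126.
Step 5 — Type: Im(Z) = 6.139 ⇒ lagging (phase φ = 24.1°).

PF = 0.9126 (lagging, φ = 24.1°)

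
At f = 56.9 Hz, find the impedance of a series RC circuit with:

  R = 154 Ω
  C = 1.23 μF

Step 1 — Angular frequency: ω = 2π·f = 2π·56.9 = 357.5 rad/s.
Step 2 — Component impedances:
  R: Z = R = 154 Ω
  C: Z = 1/(jωC) = -j/(ω·C) = 0 - j2274 Ω
Step 3 — Series combination: Z_total = R + C = 154 - j2274 Ω = 2279∠-86.1° Ω.

Z = 154 - j2274 Ω = 2279∠-86.1° Ω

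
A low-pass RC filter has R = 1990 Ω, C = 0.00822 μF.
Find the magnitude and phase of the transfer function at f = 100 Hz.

Step 1 — Angular frequency: ω = 2π·100 = 628.3 rad/s.
Step 2 — Transfer function: H(jω) = 1/(1 + jωRC).
Step 3 — Denominator: 1 + jωRC = 1 + j·628.3·1990·8.22e-09 = 1 + j0.01028.
Step 4 — H = 0.9999 - j0.01028.
Step 5 — Magnitude: |H| = 0.9999 (-0.0 dB); phase: φ = -0.6°.

|H| = 0.9999 (-0.0 dB), φ = -0.6°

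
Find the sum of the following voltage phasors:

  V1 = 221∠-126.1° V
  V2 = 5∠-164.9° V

Step 1 — Convert each phasor to rectangular form:
  V1 = 221·(cos(-126.1°) + j·sin(-126.1°)) = -130.2 - j178.6 V
  V2 = 5·(cos(-164.9°) + j·sin(-164.9°)) = -4.827 - j1.303 V
Step 2 — Sum components: V_total = -135 - j179.9 V.
Step 3 — Convert to polar: |V_total| = 224.9 V, ∠V_total = -126.9°.

V_total = 224.9∠-126.9° V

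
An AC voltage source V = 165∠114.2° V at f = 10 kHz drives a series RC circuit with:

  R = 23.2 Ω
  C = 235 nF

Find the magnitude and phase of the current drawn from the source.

Step 1 — Angular frequency: ω = 2π·f = 2π·1e+04 = 6.283e+04 rad/s.
Step 2 — Component impedances:
  R: Z = R = 23.2 Ω
  C: Z = 1/(jωC) = -j/(ω·C) = 0 - j67.73 Ω
Step 3 — Series combination: Z_total = R + C = 23.2 - j67.73 Ω = 71.59∠-71.1° Ω.
Step 4 — Source phasor: V = 165∠114.2° V = -67.64 + j150.5 V.
Step 5 — Ohm's law: I = V / Z_total = (-67.64 + j150.5) / (23.2 - j67.73) = -2.295 - j0.2125 A.
Step 6 — Convert to polar: |I| = 2.305 A, ∠I = -174.7°.

I = 2.305∠-174.7° A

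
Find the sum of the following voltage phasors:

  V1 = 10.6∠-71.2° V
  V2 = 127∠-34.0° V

Step 1 — Convert each phasor to rectangular form:
  V1 = 10.6·(cos(-71.2°) + j·sin(-71.2°)) = 3.416 - j10.03 V
  V2 = 127·(cos(-34.0°) + j·sin(-34.0°)) = 105.3 - j71.02 V
Step 2 — Sum components: V_total = 108.7 - j81.05 V.
Step 3 — Convert to polar: |V_total| = 135.6 V, ∠V_total = -36.7°.

V_total = 135.6∠-36.7° V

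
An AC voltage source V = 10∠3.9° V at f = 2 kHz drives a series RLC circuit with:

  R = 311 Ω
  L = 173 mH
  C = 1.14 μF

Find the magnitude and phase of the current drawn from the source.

Step 1 — Angular frequency: ω = 2π·f = 2π·2000 = 1.257e+04 rad/s.
Step 2 — Component impedances:
  R: Z = R = 311 Ω
  L: Z = jωL = j·1.257e+04·0.173 = 0 + j2174 Ω
  C: Z = 1/(jωC) = -j/(ω·C) = 0 - j69.8 Ω
Step 3 — Series combination: Z_total = R + L + C = 311 + j2104 Ω = 2127∠81.6° Ω.
Step 4 — Source phasor: V = 10∠3.9° V = 9.977 + j0.6802 V.
Step 5 — Ohm's law: I = V / Z_total = (9.977 + j0.6802) / (311 + j2104) = 0.001002 - j0.004593 A.
Step 6 — Convert to polar: |I| = 0.004701 A, ∠I = -77.7°.

I = 0.004701∠-77.7° A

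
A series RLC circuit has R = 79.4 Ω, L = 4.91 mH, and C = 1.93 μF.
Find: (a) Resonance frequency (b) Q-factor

Step 1 — Resonance condition Im(Z)=0 gives ω₀ = 1/√(LC).
Step 2 — ω₀ = 1/√(0.00491·1.93e-06) = 1.027e+04 rad/s.
Step 3 — f₀ = ω₀/(2π) = 1635 Hz.
Step 4 — Series Q: Q = ω₀L/R = 1.027e+04·0.00491/79.4 = 0.6352.

(a) f₀ = 1635 Hz  (b) Q = 0.6352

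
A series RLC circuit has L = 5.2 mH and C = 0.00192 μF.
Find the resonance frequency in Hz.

Step 1 — Resonance condition Im(Z)=0 gives ω₀ = 1/√(LC).
Step 2 — ω₀ = 1/√(0.0052·1.92e-09) = 3.165e+05 rad/s.
Step 3 — f₀ = ω₀/(2π) = 5.037e+04 Hz.

f₀ = 5.037e+04 Hz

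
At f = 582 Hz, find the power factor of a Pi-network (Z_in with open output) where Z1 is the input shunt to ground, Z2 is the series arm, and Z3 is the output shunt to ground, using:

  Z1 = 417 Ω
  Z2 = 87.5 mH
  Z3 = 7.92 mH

Step 1 — Angular frequency: ω = 2π·f = 2π·582 = 3657 rad/s.
Step 2 — Component impedances:
  Z1: Z = R = 417 Ω
  Z2: Z = jωL = j·3657·0.0875 = 0 + j320 Ω
  Z3: Z = jωL = j·3657·0.00792 = 0 + j28.96 Ω
Step 3 — With open output, the series arm Z2 and the output shunt Z3 appear in series to ground: Z2 + Z3 = 0 + j348.9 Ω.
Step 4 — Parallel with input shunt Z1: Z_in = Z1 || (Z2 + Z3) = 171.7 + j205.2 Ω = 267.6∠50.1° Ω.
Step 5 — Power factor: PF = cos(φ) = Re(Z)/|Z| = 171.73/267.61 = 0.6417.
Step 6 — Type: Im(Z) = 205.2 ⇒ lagging (phase φ = 50.1°).

PF = 0.6417 (lagging, φ = 50.1°)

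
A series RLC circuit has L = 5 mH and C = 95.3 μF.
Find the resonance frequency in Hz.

Step 1 — Resonance condition Im(Z)=0 gives ω₀ = 1/√(LC).
Step 2 — ω₀ = 1/√(0.005·9.53e-05) = 1449 rad/s.
Step 3 — f₀ = ω₀/(2π) = 230.6 Hz.

f₀ = 230.6 Hz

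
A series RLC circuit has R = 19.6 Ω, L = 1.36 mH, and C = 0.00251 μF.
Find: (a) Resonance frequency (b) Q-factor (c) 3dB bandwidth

Step 1 — Resonance: ω₀ = 1/√(LC) = 1/√(0.00136·2.51e-09) = 5.412e+05 rad/s.
Step 2 — f₀ = ω₀/(2π) = 8.614e+04 Hz.
Step 3 — Series Q: Q = ω₀L/R = 5.412e+05·0.00136/19.6 = 37.56.
Step 4 — Bandwidth: Δω = ω₀/Q = 1.441e+04 rad/s; BW = Δω/(2π) = 2294 Hz.

(a) f₀ = 8.614e+04 Hz  (b) Q = 37.56  (c) BW = 2294 Hz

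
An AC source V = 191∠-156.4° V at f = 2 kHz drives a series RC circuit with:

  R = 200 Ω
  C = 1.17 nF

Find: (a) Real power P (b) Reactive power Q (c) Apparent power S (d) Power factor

Step 1 — Angular frequency: ω = 2π·f = 2π·2000 = 1.257e+04 rad/s.
Step 2 — Component impedances:
  R: Z = R = 200 Ω
  C: Z = 1/(jωC) = -j/(ω·C) = 0 - j6.801e+04 Ω
Step 3 — Series combination: Z_total = R + C = 200 - j6.801e+04 Ω = 6.802e+04∠-89.8° Ω.
Step 4 — Source phasor: V = 191∠-156.4° V = -175 - j76.47 V.
Step 5 — Current: I = V / Z = 0.001117 - j0.002577 A = 0.002808∠-66.6° A.
Step 6 — Complex power: S = V·I* = 0.001577 - j0.5364 VA.
Step 7 — Real power: P = Re(S) = 0.001577 W.
Step 8 — Reactive power: Q = Im(S) = -0.5364 VAR.
Step 9 — Apparent power: |S| = 0.5364 VA.
Step 10 — Power factor: PF = P/|S| = 0.002941 (leading).

(a) P = 0.001577 W  (b) Q = -0.5364 VAR  (c) S = 0.5364 VA  (d) PF = 0.002941 (leading)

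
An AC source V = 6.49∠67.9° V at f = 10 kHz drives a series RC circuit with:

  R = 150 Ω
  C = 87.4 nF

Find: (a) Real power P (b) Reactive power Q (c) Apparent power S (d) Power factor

Step 1 — Angular frequency: ω = 2π·f = 2π·1e+04 = 6.283e+04 rad/s.
Step 2 — Component impedances:
  R: Z = R = 150 Ω
  C: Z = 1/(jωC) = -j/(ω·C) = 0 - j182.1 Ω
Step 3 — Series combination: Z_total = R + C = 150 - j182.1 Ω = 235.9∠-50.5° Ω.
Step 4 — Source phasor: V = 6.49∠67.9° V = 2.442 + j6.013 V.
Step 5 — Current: I = V / Z = -0.01309 + j0.02419 A = 0.02751∠118.4° A.
Step 6 — Complex power: S = V·I* = 0.1135 - j0.1378 VA.
Step 7 — Real power: P = Re(S) = 0.1135 W.
Step 8 — Reactive power: Q = Im(S) = -0.1378 VAR.
Step 9 — Apparent power: |S| = 0.1785 VA.
Step 10 — Power factor: PF = P/|S| = 0.6358 (leading).

(a) P = 0.1135 W  (b) Q = -0.1378 VAR  (c) S = 0.1785 VA  (d) PF = 0.6358 (leading)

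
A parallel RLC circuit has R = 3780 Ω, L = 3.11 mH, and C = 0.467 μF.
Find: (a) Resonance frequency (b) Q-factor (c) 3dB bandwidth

Step 1 — Resonance: ω₀ = 1/√(LC) = 1/√(0.00311·4.67e-07) = 2.624e+04 rad/s.
Step 2 — f₀ = ω₀/(2π) = 4176 Hz.
Step 3 — Parallel Q: Q = R/(ω₀L) = 3780/(2.624e+04·0.00311) = 46.32.
Step 4 — Bandwidth: Δω = ω₀/Q = 566.5 rad/s; BW = Δω/(2π) = 90.16 Hz.

(a) f₀ = 4176 Hz  (b) Q = 46.32  (c) BW = 90.16 Hz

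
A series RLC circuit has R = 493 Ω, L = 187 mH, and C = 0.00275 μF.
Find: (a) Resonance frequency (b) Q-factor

Step 1 — Resonance condition Im(Z)=0 gives ω₀ = 1/√(LC).
Step 2 — ω₀ = 1/√(0.187·2.75e-09) = 4.41e+04 rad/s.
Step 3 — f₀ = ω₀/(2π) = 7018 Hz.
Step 4 — Series Q: Q = ω₀L/R = 4.41e+04·0.187/493 = 16.73.

(a) f₀ = 7018 Hz  (b) Q = 16.73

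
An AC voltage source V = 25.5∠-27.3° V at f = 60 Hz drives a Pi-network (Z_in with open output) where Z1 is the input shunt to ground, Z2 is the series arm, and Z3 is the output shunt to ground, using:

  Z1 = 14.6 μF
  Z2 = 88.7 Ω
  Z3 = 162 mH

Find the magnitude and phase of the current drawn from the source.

Step 1 — Angular frequency: ω = 2π·f = 2π·60 = 377 rad/s.
Step 2 — Component impedances:
  Z1: Z = 1/(jωC) = -j/(ω·C) = 0 - j181.7 Ω
  Z2: Z = R = 88.7 Ω
  Z3: Z = jωL = j·377·0.162 = 0 + j61.07 Ω
Step 3 — With open output, the series arm Z2 and the output shunt Z3 appear in series to ground: Z2 + Z3 = 88.7 + j61.07 Ω.
Step 4 — Parallel with input shunt Z1: Z_in = Z1 || (Z2 + Z3) = 130.6 - j4.066 Ω = 130.7∠-1.8° Ω.
Step 5 — Source phasor: V = 25.5∠-27.3° V = 22.66 - j11.7 V.
Step 6 — Ohm's law: I = V / Z_total = (22.66 - j11.7) / (130.6 - j4.066) = 0.1761 - j0.08405 A.
Step 7 — Convert to polar: |I| = 0.1951 A, ∠I = -25.5°.

I = 0.1951∠-25.5° A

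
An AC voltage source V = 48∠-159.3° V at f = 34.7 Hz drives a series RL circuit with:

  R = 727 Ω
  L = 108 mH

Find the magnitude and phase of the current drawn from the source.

Step 1 — Angular frequency: ω = 2π·f = 2π·34.7 = 218 rad/s.
Step 2 — Component impedances:
  R: Z = R = 727 Ω
  L: Z = jωL = j·218·0.108 = 0 + j23.55 Ω
Step 3 — Series combination: Z_total = R + L = 727 + j23.55 Ω = 727.4∠1.9° Ω.
Step 4 — Source phasor: V = 48∠-159.3° V = -44.9 - j16.97 V.
Step 5 — Ohm's law: I = V / Z_total = (-44.9 - j16.97) / (727 + j23.55) = -0.06245 - j0.02132 A.
Step 6 — Convert to polar: |I| = 0.06599 A, ∠I = -161.2°.

I = 0.06599∠-161.2° A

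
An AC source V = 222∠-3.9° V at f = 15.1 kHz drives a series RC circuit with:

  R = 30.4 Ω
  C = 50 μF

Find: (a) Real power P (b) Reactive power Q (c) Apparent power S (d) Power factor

Step 1 — Angular frequency: ω = 2π·f = 2π·1.51e+04 = 9.488e+04 rad/s.
Step 2 — Component impedances:
  R: Z = R = 30.4 Ω
  C: Z = 1/(jωC) = -j/(ω·C) = 0 - j0.2108 Ω
Step 3 — Series combination: Z_total = R + C = 30.4 - j0.2108 Ω = 30.4∠-0.4° Ω.
Step 4 — Source phasor: V = 222∠-3.9° V = 221.5 - j15.1 V.
Step 5 — Current: I = V / Z = 7.289 - j0.4461 A = 7.302∠-3.5° A.
Step 6 — Complex power: S = V·I* = 1621 - j11.24 VA.
Step 7 — Real power: P = Re(S) = 1621 W.
Step 8 — Reactive power: Q = Im(S) = -11.24 VAR.
Step 9 — Apparent power: |S| = 1621 VA.
Step 10 — Power factor: PF = P/|S| = 1 (leading).

(a) P = 1621 W  (b) Q = -11.24 VAR  (c) S = 1621 VA  (d) PF = 1 (leading)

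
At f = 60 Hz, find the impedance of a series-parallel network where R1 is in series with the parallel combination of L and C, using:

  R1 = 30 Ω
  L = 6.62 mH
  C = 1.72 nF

Step 1 — Angular frequency: ω = 2π·f = 2π·60 = 377 rad/s.
Step 2 — Component impedances:
  R1: Z = R = 30 Ω
  L: Z = jωL = j·377·0.00662 = 0 + j2.496 Ω
  C: Z = 1/(jωC) = -j/(ω·C) = 0 - j1.542e+06 Ω
Step 3 — Parallel branch: L || C = 1/(1/L + 1/C) = 0 + j2.496 Ω.
Step 4 — Series with R1: Z_total = R1 + (L || C) = 30 + j2.496 Ω = 30.1∠4.8° Ω.

Z = 30 + j2.496 Ω = 30.1∠4.8° Ω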